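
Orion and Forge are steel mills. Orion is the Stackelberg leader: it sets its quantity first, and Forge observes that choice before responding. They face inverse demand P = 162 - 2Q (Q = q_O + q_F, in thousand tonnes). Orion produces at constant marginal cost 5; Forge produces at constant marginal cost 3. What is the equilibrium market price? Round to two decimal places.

Solve by backward induction. Given q_O, the follower Forge maximises π_F = (162 - 2q_O - 2q_F)q_F - 3q_F.
∂π_F/∂q_F = 159 - 2q_O - 4q_F = 0 gives the reaction function q_F = (159 - 2q_O)/4.
Orion substitutes q_F(q_O) into its own profit: π_O = q_O(162 - 2q_O - (159 - 2q_O)/2) - 5q_O = (165/2 - q_O)q_O - 5q_O.
The leader's first-order condition 155/2 - 2q_O = 0 yields q_O = 155/4.
Then q_F = (159 - 2·(155/4))/4 = 163/8.
Total output Q = 473/8, so price P = 162 - 2·(473/8) = 175/4.

43.75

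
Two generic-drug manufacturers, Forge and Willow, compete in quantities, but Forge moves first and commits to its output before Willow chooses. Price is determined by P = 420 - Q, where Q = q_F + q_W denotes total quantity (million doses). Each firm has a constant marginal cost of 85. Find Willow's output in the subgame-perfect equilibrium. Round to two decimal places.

The follower Willow best-responds to any q_F: π_W = (420 - Q)q_W - 85q_W.
Follower FOC: 335 - q_F - 2q_W = 0, so q_W(q_F) = (335 - q_F)/2.
Forge substitutes q_W(q_F) into its own profit: π_F = q_F(420 - q_F - (335 - q_F)/2) - 85q_F = (505/2 - (1/2)q_F)q_F - 85q_F.
The leader's first-order condition 335/2 - q_F = 0 yields q_F = 335/2.
Then q_W = (335 - 335/2)/2 = 335/4.

83.75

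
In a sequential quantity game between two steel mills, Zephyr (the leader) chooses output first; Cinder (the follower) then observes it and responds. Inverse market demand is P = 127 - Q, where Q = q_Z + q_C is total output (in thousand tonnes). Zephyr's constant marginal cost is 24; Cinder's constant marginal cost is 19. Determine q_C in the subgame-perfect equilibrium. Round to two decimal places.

The follower Cinder best-responds to any q_Z: π_C = (127 - Q)q_C - 19q_C.
Setting the follower's marginal profit to zero, 108 - q_Z - 2q_C = 0, i.e. q_C = (108 - q_Z)/2.
The leader anticipates this reaction. Substituting into P = 127 - Q gives P = 73 - (1/2)q_Z, so π_Z = (73 - (1/2)q_Z)q_Z - 24q_Z.
Maximising: ∂π_Z/∂q_Z = 49 - q_Z = 0, giving q_Z = 49.
Then q_C = (108 - 49)/2 = 59/2.

29.50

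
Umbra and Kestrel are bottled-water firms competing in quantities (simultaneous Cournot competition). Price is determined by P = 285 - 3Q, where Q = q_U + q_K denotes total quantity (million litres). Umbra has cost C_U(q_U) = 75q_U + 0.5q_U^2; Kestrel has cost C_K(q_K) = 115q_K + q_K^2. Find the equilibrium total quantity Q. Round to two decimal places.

36.81

Umbra's profit: π_U = (285 - 3Q)q_U - (75q_U + (1/2)q_U²). Setting ∂π_U/∂q_U = 0: 210 - 7q_U - 3(q_K) = 0.
Kestrel's first-order condition: 170 - 8q_K - 3(q_U) = 0.
Rearranging gives the reaction functions q_U = (210 - 3q_K)/7 and q_K = (170 - 3q_U)/8.
Solving the pair: q_U = 1170/47, q_K = 560/47.
Total output Q = 1170/47 + 560/47 = 1730/47.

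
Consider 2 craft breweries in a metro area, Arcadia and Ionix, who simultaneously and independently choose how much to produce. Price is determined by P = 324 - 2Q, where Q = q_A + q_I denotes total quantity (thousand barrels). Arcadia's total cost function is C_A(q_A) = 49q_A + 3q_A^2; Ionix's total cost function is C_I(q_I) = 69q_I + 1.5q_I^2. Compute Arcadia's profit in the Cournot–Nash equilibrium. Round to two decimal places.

Arcadia's profit: π_A = (324 - 2Q)q_A - (49q_A + 3q_A²). Setting ∂π_A/∂q_A = 0: 275 - 10q_A - 2(q_I) = 0.
Ionix's profit: π_I = (324 - 2Q)q_I - (69q_I + (3/2)q_I²). Setting ∂π_I/∂q_I = 0: 255 - 7q_I - 2(q_A) = 0.
Rearranging gives the reaction functions q_A = (275 - 2q_I)/10 and q_I = (255 - 2q_A)/7.
Substituting one into the other gives q_A = 1415/66 and q_I = 1000/33.
Price P = 324 - 2·51.7424 = 220.5152.
Arcadia's profit: 220.5152·(1415/66) - 49·(1415/66) - 3(1415/66)² = 2298.2381.

2298.24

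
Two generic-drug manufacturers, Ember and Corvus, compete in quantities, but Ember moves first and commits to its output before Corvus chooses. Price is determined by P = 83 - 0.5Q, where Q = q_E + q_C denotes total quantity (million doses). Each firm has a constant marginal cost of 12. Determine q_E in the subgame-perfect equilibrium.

71

The follower Corvus best-responds to any q_E: π_C = (83 - 0.5Q)q_C - 12q_C.
Setting the follower's marginal profit to zero, 71 - (1/2)q_E - q_C = 0, i.e. q_C = (71 - (1/2)q_E).
Ember substitutes q_C(q_E) into its own profit: π_E = q_E(83 - (1/2)q_E - (71 - (1/2)q_E)/2) - 12q_E = (95/2 - (1/4)q_E)q_E - 12q_E.
The leader's first-order condition 71/2 - (1/2)q_E = 0 yields q_E = 71.
Then q_C = (71 - (1/2)·71) = 71/2.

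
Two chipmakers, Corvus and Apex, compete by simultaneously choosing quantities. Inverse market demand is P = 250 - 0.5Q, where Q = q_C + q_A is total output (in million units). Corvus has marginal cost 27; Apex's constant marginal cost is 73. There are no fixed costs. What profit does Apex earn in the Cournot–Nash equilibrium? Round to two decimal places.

3813.56

Corvus's profit: π_C = (250 - 0.5Q)q_C - (27q_C). Setting ∂π_C/∂q_C = 0: 223 - q_C - (1/2)(q_A) = 0.
Apex's profit: π_A = (250 - 0.5Q)q_A - (73q_A). Setting ∂π_A/∂q_A = 0: 177 - q_A - (1/2)(q_C) = 0.
So q_C = (223 - (1/2)q_A) and q_A = (177 - (1/2)q_C).
Solving the pair: q_C = 538/3, q_A = 262/3.
Price P = 250 - (1/2)·(800/3) = 350/3.
Apex's profit: (350/3 - 73)·(262/3) = 3813.5556.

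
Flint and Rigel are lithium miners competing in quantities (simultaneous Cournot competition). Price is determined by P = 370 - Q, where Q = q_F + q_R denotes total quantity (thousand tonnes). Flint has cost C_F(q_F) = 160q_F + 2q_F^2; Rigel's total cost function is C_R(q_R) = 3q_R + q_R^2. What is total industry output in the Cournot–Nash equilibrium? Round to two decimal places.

Flint's profit: π_F = (370 - Q)q_F - (160q_F + 2q_F²). Setting ∂π_F/∂q_F = 0: 210 - 6q_F - (q_R) = 0.
Rigel's first-order condition: 367 - 4q_R - (q_F) = 0.
So q_F = (210 - q_R)/6 and q_R = (367 - q_F)/4.
Substituting one into the other gives q_F = 473/23 and q_R = 1992/23.
Total output Q = 473/23 + 1992/23 = 107.1739.

107.17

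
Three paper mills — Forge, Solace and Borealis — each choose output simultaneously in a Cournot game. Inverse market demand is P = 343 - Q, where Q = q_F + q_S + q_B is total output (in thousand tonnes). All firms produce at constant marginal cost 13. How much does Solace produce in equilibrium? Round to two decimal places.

A representative firm's profit is π_i = q_i(343 - Q) - 13q_i.
First-order condition (treating rivals' output as given): 330 - 2q_i - Σ_{j≠i} q_j = 0.
By symmetry each firm produces the same amount; substituting Σ_{j≠i} q_j = 2q_i yields q_i = 330/4 = 165/2.

82.50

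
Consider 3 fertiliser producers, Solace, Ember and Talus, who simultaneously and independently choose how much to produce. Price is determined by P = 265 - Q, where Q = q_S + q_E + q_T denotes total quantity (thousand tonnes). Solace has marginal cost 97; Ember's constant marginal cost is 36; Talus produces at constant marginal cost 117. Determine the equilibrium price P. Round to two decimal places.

Solace's profit: π_S = (265 - Q)q_S - (97q_S). Setting ∂π_S/∂q_S = 0: 168 - 2q_S - (q_E + q_T) = 0.
Ember's first-order condition: 229 - 2q_E - (q_S + q_T) = 0.
Talus's profit: π_T = (265 - Q)q_T - (117q_T). Setting ∂π_T/∂q_T = 0: 148 - 2q_T - (q_S + q_E) = 0.
Summing all 3 equations gives 545 − 4Q = 0, hence Q = 545/4.
Back-substituting: q_S = (168 − 545/4) = 127/4, q_E = (229 − 545/4) = 371/4, q_T = (148 − 545/4) = 47/4.
Total output Q = 545/4, so price P = 265 - 545/4 = 515/4.

128.75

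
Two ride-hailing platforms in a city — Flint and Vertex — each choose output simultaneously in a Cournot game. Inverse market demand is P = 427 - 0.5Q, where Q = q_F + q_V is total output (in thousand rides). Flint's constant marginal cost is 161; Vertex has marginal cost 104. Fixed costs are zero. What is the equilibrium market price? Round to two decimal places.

Flint's profit: π_F = (427 - 0.5Q)q_F - (161q_F). Setting ∂π_F/∂q_F = 0: 266 - q_F - (1/2)(q_V) = 0.
Vertex's profit: π_V = (427 - 0.5Q)q_V - (104q_V). Setting ∂π_V/∂q_V = 0: 323 - q_V - (1/2)(q_F) = 0.
So q_F = (266 - (1/2)q_V) and q_V = (323 - (1/2)q_F).
Solving the pair: q_F = 418/3, q_V = 760/3.
Total output Q = 1178/3, so price P = 427 - (1/2)·(1178/3) = 692/3.

230.67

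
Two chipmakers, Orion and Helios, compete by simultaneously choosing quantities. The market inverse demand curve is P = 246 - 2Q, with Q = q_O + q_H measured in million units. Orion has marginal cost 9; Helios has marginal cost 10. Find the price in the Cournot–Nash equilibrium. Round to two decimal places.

Orion's profit: π_O = (246 - 2Q)q_O - (9q_O). Setting ∂π_O/∂q_O = 0: 237 - 4q_O - 2(q_H) = 0.
Helios's profit: π_H = (246 - 2Q)q_H - (10q_H). Setting ∂π_H/∂q_H = 0: 236 - 4q_H - 2(q_O) = 0.
Rearranging gives the reaction functions q_O = (237 - 2q_H)/4 and q_H = (236 - 2q_O)/4.
Solving the pair: q_O = 119/3, q_H = 235/6.
Total output Q = 473/6, so price P = 246 - 2·(473/6) = 265/3.

88.33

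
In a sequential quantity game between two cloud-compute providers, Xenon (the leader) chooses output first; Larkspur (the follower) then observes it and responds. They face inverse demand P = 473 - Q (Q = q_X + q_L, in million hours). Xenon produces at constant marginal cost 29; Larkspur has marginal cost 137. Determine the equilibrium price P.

Solve by backward induction. Given q_X, the follower Larkspur maximises π_L = (473 - q_X - q_L)q_L - 137q_L.
∂π_L/∂q_L = 336 - q_X - 2q_L = 0 gives the reaction function q_L = (336 - q_X)/2.
The leader anticipates this reaction. Substituting into P = 473 - Q gives P = 305 - (1/2)q_X, so π_X = (305 - (1/2)q_X)q_X - 29q_X.
Leader FOC: 276 - q_X = 0, so q_X = 276.
Then q_L = (336 - 276)/2 = 30.
Total output Q = 306, so price P = 473 - 306 = 167.

167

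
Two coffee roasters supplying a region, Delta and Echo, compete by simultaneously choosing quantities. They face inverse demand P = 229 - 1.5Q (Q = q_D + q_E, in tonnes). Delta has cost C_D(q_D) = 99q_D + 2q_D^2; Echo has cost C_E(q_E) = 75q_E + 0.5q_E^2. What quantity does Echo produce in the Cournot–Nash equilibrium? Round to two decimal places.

Delta's profit: π_D = (229 - 1.5Q)q_D - (99q_D + 2q_D²). Setting ∂π_D/∂q_D = 0: 130 - 7q_D - (3/2)(q_E) = 0.
Echo's profit: π_E = (229 - 1.5Q)q_E - (75q_E + (1/2)q_E²). Setting ∂π_E/∂q_E = 0: 154 - 4q_E - (3/2)(q_D) = 0.
Rearranging gives the reaction functions q_D = (130 - (3/2)q_E)/7 and q_E = (154 - (3/2)q_D)/4.
Substituting one into the other gives q_D = 1156/103 and q_E = 34.2913.

34.29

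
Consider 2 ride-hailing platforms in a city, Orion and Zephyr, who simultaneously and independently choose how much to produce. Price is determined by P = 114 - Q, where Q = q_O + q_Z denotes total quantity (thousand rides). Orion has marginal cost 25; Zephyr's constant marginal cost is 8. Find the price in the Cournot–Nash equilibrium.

Orion's profit: π_O = (114 - Q)q_O - (25q_O). Setting ∂π_O/∂q_O = 0: 89 - 2q_O - (q_Z) = 0.
Zephyr's profit: π_Z = (114 - Q)q_Z - (8q_Z). Setting ∂π_Z/∂q_Z = 0: 106 - 2q_Z - (q_O) = 0.
Best responses: q_O = (89 - q_Z)/2, q_Z = (106 - q_O)/2.
Solving the pair: q_O = 24, q_Z = 41.
Total output Q = 65, so price P = 114 - 65 = 49.

49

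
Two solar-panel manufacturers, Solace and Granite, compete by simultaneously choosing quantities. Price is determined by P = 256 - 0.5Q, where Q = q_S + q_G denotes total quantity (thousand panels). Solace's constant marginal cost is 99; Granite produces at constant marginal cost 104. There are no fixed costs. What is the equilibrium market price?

153

Solace's profit: π_S = (256 - 0.5Q)q_S - (99q_S). Setting ∂π_S/∂q_S = 0: 157 - q_S - (1/2)(q_G) = 0.
Granite's profit: π_G = (256 - 0.5Q)q_G - (104q_G). Setting ∂π_G/∂q_G = 0: 152 - q_G - (1/2)(q_S) = 0.
So q_S = (157 - (1/2)q_G) and q_G = (152 - (1/2)q_S).
Solving the pair: q_S = 108, q_G = 98.
Total output Q = 206, so price P = 256 - (1/2)·206 = 153.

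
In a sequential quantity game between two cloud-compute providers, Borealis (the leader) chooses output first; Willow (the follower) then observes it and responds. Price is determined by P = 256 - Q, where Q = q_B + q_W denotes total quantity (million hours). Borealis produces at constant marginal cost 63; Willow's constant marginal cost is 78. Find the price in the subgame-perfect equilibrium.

115

Solve by backward induction. Given q_B, the follower Willow maximises π_W = (256 - q_B - q_W)q_W - 78q_W.
Follower FOC: 178 - q_B - 2q_W = 0, so q_W(q_B) = (178 - q_B)/2.
Borealis substitutes q_W(q_B) into its own profit: π_B = q_B(256 - q_B - (178 - q_B)/2) - 63q_B = (167 - (1/2)q_B)q_B - 63q_B.
Maximising: ∂π_B/∂q_B = 104 - q_B = 0, giving q_B = 104.
Then q_W = (178 - 104)/2 = 37.
Total output Q = 141, so price P = 256 - 141 = 115.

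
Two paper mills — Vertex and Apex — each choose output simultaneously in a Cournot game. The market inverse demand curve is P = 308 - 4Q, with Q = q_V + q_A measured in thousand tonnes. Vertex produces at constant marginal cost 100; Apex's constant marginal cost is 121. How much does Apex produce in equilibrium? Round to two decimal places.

Vertex's profit: π_V = (308 - 4Q)q_V - (100q_V). Setting ∂π_V/∂q_V = 0: 208 - 8q_V - 4(q_A) = 0.
Apex's first-order condition: 187 - 8q_A - 4(q_V) = 0.
Rearranging gives the reaction functions q_V = (208 - 4q_A)/8 and q_A = (187 - 4q_V)/8.
Substituting one into the other gives q_V = 229/12 and q_A = 83/6.

13.83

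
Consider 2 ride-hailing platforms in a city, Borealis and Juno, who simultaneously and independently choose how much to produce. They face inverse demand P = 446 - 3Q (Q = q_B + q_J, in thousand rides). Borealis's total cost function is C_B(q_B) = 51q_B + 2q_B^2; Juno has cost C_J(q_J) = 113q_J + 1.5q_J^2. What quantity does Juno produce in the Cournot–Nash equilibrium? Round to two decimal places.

Borealis's profit: π_B = (446 - 3Q)q_B - (51q_B + 2q_B²). Setting ∂π_B/∂q_B = 0: 395 - 10q_B - 3(q_J) = 0.
Juno's profit: π_J = (446 - 3Q)q_J - (113q_J + (3/2)q_J²). Setting ∂π_J/∂q_J = 0: 333 - 9q_J - 3(q_B) = 0.
Rearranging gives the reaction functions q_B = (395 - 3q_J)/10 and q_J = (333 - 3q_B)/9.
Substituting one into the other gives q_B = 284/9 and q_J = 715/27.

26.48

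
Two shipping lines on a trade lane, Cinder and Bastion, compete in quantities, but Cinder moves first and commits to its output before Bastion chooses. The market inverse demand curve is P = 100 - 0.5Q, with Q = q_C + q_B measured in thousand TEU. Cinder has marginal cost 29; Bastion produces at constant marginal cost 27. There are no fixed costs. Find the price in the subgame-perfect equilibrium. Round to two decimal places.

46.25

Solve by backward induction. Given q_C, the follower Bastion maximises π_B = (100 - (1/2)q_C - (1/2)q_B)q_B - 27q_B.
Follower FOC: 73 - (1/2)q_C - q_B = 0, so q_B(q_C) = (73 - (1/2)q_C).
The leader anticipates this reaction. Substituting into P = 100 - 0.5Q gives P = 127/2 - (1/4)q_C, so π_C = (127/2 - (1/4)q_C)q_C - 29q_C.
The leader's first-order condition 69/2 - (1/2)q_C = 0 yields q_C = 69.
Then q_B = (73 - (1/2)·69) = 77/2.
Total output Q = 215/2, so price P = 100 - (1/2)·(215/2) = 185/4.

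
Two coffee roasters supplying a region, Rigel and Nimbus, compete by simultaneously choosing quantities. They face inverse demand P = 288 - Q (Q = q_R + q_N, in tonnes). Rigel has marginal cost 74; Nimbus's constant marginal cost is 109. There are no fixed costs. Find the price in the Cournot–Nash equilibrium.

Rigel's profit: π_R = (288 - Q)q_R - (74q_R). Setting ∂π_R/∂q_R = 0: 214 - 2q_R - (q_N) = 0.
Nimbus's first-order condition: 179 - 2q_N - (q_R) = 0.
So q_R = (214 - q_N)/2 and q_N = (179 - q_R)/2.
Substituting one into the other gives q_R = 83 and q_N = 48.
Total output Q = 131, so price P = 288 - 131 = 157.

157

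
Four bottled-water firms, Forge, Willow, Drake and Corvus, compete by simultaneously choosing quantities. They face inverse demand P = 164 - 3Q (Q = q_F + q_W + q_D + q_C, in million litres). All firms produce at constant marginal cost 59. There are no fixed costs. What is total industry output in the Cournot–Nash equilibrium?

28

Each firm earns π_i = (164 - 3Q)q_i - 59q_i.
Setting ∂π_i/∂q_i = 0 with rivals' quantities fixed: 105 - 6q_i - 3·Σ_{j≠i} q_j = 0.
With identical firms every q_j equals q_i, so Σ_{j≠i} q_j = 3q_i and 105 = 15q_i, giving q_i = 7.
Total output Q = 7 + 7 + 7 + 7 = 28.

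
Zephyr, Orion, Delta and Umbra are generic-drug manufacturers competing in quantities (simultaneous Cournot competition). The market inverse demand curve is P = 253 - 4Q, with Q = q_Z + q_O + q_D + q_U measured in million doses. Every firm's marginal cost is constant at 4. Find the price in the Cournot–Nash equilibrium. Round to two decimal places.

Each firm earns π_i = (253 - 4Q)q_i - 4q_i.
First-order condition (treating rivals' output as given): 249 - 8q_i - 4·Σ_{j≠i} q_j = 0.
By symmetry each firm produces the same amount; substituting Σ_{j≠i} q_j = 3q_i yields q_i = 249/20.
Total output Q = 249/5, so price P = 253 - 4·(249/5) = 269/5.

53.80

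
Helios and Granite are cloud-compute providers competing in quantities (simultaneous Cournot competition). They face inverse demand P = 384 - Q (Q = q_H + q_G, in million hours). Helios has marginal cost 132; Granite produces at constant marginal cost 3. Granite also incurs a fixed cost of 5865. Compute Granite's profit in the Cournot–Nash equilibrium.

23035

Helios's profit: π_H = (384 - Q)q_H - (132q_H). Setting ∂π_H/∂q_H = 0: 252 - 2q_H - (q_G) = 0.
Granite's first-order condition: 381 - 2q_G - (q_H) = 0.
Best responses: q_H = (252 - q_G)/2, q_G = (381 - q_H)/2.
Solving the pair: q_H = 41, q_G = 170.
Price P = 384 - 211 = 173.
Granite's profit: (173 - 3)·170 - 5865 = 23035.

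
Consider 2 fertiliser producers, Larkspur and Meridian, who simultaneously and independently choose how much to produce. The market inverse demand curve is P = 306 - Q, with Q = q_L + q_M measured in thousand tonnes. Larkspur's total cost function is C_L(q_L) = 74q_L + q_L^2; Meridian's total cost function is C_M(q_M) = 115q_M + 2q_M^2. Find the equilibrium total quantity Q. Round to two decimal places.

Larkspur's profit: π_L = (306 - Q)q_L - (74q_L + q_L²). Setting ∂π_L/∂q_L = 0: 232 - 4q_L - (q_M) = 0.
Meridian's first-order condition: 191 - 6q_M - (q_L) = 0.
So q_L = (232 - q_M)/4 and q_M = (191 - q_L)/6.
Solving the pair: q_L = 1201/23, q_M = 532/23.
Total output Q = 1201/23 + 532/23 = 1733/23.

75.35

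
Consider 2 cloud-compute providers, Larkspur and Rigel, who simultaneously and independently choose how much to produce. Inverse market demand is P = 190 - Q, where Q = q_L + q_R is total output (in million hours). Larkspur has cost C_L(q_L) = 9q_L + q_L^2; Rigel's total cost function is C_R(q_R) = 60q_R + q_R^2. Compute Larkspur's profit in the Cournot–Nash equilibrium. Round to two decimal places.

Larkspur's profit: π_L = (190 - Q)q_L - (9q_L + q_L²). Setting ∂π_L/∂q_L = 0: 181 - 4q_L - (q_R) = 0.
Rigel's first-order condition: 130 - 4q_R - (q_L) = 0.
So q_L = (181 - q_R)/4 and q_R = (130 - q_L)/4.
Substituting one into the other gives q_L = 198/5 and q_R = 113/5.
Price P = 190 - 311/5 = 639/5.
Larkspur's profit: (639/5)·(198/5) - 9·(198/5) - (198/5)² = 3136.3200.

3136.32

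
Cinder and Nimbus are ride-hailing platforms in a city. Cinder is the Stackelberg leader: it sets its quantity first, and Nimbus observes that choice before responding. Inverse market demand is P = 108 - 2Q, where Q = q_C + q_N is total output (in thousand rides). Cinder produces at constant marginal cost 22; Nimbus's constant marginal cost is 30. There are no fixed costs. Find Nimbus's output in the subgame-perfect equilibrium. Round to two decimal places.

7.75

Solve by backward induction. Given q_C, the follower Nimbus maximises π_N = (108 - 2q_C - 2q_N)q_N - 30q_N.
∂π_N/∂q_N = 78 - 2q_C - 4q_N = 0 gives the reaction function q_N = (78 - 2q_C)/4.
Cinder substitutes q_N(q_C) into its own profit: π_C = q_C(108 - 2q_C - (78 - 2q_C)/2) - 22q_C = (69 - q_C)q_C - 22q_C.
The leader's first-order condition 47 - 2q_C = 0 yields q_C = 47/2.
Then q_N = (78 - 2·(47/2))/4 = 31/4.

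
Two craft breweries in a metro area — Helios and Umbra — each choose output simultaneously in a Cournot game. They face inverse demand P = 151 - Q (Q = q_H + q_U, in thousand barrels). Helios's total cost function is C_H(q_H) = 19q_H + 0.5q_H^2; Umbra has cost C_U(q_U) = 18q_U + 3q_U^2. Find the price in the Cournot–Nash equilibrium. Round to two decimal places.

99.26

Helios's profit: π_H = (151 - Q)q_H - (19q_H + (1/2)q_H²). Setting ∂π_H/∂q_H = 0: 132 - 3q_H - (q_U) = 0.
Umbra's first-order condition: 133 - 8q_U - (q_H) = 0.
So q_H = (132 - q_U)/3 and q_U = (133 - q_H)/8.
Solving the pair: q_H = 923/23, q_U = 267/23.
Total output Q = 1190/23, so price P = 151 - 1190/23 = 99.2609.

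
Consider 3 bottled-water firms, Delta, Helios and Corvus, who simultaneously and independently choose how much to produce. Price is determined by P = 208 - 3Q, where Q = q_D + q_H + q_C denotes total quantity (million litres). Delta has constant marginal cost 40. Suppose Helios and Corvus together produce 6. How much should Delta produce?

With rivals' combined output fixed at 6, Delta's profit is π_D = (208 - 3·6 - 3q_D)q_D - (40q_D) = (190 - 3q_D)q_D - (40q_D).
∂π_D/∂q_D = 150 - 6q_D = 0, so q_D = 25.

25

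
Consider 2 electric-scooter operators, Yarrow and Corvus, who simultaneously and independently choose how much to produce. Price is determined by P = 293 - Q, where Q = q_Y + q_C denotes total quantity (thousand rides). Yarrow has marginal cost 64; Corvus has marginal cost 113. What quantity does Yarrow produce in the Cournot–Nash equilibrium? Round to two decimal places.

92.67

Yarrow's profit: π_Y = (293 - Q)q_Y - (64q_Y). Setting ∂π_Y/∂q_Y = 0: 229 - 2q_Y - (q_C) = 0.
Corvus's first-order condition: 180 - 2q_C - (q_Y) = 0.
Rearranging gives the reaction functions q_Y = (229 - q_C)/2 and q_C = (180 - q_Y)/2.
Substituting one into the other gives q_Y = 278/3 and q_C = 131/3.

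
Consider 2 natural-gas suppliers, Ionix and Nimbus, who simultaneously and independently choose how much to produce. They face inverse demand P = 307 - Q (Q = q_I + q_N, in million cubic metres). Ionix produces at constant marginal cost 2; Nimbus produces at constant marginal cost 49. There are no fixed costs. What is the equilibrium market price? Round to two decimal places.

119.33

Ionix's profit: π_I = (307 - Q)q_I - (2q_I). Setting ∂π_I/∂q_I = 0: 305 - 2q_I - (q_N) = 0.
Nimbus's first-order condition: 258 - 2q_N - (q_I) = 0.
So q_I = (305 - q_N)/2 and q_N = (258 - q_I)/2.
Substituting one into the other gives q_I = 352/3 and q_N = 211/3.
Total output Q = 563/3, so price P = 307 - 563/3 = 358/3.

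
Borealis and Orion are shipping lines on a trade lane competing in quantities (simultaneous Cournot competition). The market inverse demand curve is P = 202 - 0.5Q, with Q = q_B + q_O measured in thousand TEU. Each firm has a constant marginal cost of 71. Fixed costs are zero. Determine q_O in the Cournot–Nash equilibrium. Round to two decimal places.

87.33

Each firm earns π_i = (202 - 0.5Q)q_i - 71q_i.
First-order condition (treating rivals' output as given): 131 - q_i - (1/2)q_j = 0.
By symmetry each firm produces the same amount; substituting q_j = q_i yields q_i = 131/(3/2) = 262/3.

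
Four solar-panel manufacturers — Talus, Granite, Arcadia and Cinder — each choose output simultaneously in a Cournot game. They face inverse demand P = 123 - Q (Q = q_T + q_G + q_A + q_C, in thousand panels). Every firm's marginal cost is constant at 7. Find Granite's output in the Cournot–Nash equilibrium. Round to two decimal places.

A representative firm's profit is π_i = q_i(123 - Q) - 7q_i.
Setting ∂π_i/∂q_i = 0 with rivals' quantities fixed: 116 - 2q_i - Σ_{j≠i} q_j = 0.
With identical firms every q_j equals q_i, so Σ_{j≠i} q_j = 3q_i and 116 = 5q_i, giving q_i = 116/5.

23.20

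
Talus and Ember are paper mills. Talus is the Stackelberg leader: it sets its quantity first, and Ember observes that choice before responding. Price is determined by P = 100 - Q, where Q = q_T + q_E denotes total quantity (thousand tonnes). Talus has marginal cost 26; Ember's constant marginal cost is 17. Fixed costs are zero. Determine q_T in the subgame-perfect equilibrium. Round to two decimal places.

32.50

The follower Ember best-responds to any q_T: π_E = (100 - Q)q_E - 17q_E.
∂π_E/∂q_E = 83 - q_T - 2q_E = 0 gives the reaction function q_E = (83 - q_T)/2.
Talus substitutes q_E(q_T) into its own profit: π_T = q_T(100 - q_T - (83 - q_T)/2) - 26q_T = (117/2 - (1/2)q_T)q_T - 26q_T.
Maximising: ∂π_T/∂q_T = 65/2 - q_T = 0, giving q_T = 65/2.
Then q_E = (83 - 65/2)/2 = 101/4.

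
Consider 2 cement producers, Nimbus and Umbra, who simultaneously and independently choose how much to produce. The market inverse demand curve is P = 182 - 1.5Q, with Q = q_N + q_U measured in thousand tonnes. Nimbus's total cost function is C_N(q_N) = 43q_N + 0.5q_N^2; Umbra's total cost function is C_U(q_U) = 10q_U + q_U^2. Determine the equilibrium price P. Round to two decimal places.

Nimbus's profit: π_N = (182 - 1.5Q)q_N - (43q_N + (1/2)q_N²). Setting ∂π_N/∂q_N = 0: 139 - 4q_N - (3/2)(q_U) = 0.
Umbra's first-order condition: 172 - 5q_U - (3/2)(q_N) = 0.
Best responses: q_N = (139 - (3/2)q_U)/4, q_U = (172 - (3/2)q_N)/5.
Solving the pair: q_N = 1748/71, q_U = 1918/71.
Total output Q = 51.6338, so price P = 182 - (3/2)·51.6338 = 104.5493.

104.55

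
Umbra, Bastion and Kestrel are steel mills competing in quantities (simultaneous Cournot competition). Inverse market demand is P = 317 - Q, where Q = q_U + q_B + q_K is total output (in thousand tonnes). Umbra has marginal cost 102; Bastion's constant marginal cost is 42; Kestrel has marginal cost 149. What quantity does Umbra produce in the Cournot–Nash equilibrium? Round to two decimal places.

50.50

Umbra's profit: π_U = (317 - Q)q_U - (102q_U). Setting ∂π_U/∂q_U = 0: 215 - 2q_U - (q_B + q_K) = 0.
Bastion's first-order condition: 275 - 2q_B - (q_U + q_K) = 0.
Kestrel's first-order condition: 168 - 2q_K - (q_U + q_B) = 0.
Summing all 3 equations gives 658 − 4Q = 0, hence Q = 329/2.
Back-substituting: q_U = (215 − 329/2) = 101/2, q_B = (275 − 329/2) = 221/2, q_K = (168 − 329/2) = 7/2.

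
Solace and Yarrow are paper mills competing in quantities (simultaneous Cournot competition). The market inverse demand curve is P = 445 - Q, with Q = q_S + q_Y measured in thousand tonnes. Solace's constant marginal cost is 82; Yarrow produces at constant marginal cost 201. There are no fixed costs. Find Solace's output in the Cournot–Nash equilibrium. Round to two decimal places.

Solace's profit: π_S = (445 - Q)q_S - (82q_S). Setting ∂π_S/∂q_S = 0: 363 - 2q_S - (q_Y) = 0.
Yarrow's first-order condition: 244 - 2q_Y - (q_S) = 0.
Best responses: q_S = (363 - q_Y)/2, q_Y = (244 - q_S)/2.
Solving the pair: q_S = 482/3, q_Y = 125/3.

160.67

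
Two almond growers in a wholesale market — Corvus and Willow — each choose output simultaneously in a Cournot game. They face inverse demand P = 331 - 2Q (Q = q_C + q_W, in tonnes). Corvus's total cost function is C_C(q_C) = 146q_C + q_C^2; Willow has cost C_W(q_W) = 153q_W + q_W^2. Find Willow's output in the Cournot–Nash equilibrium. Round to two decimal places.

Corvus's profit: π_C = (331 - 2Q)q_C - (146q_C + q_C²). Setting ∂π_C/∂q_C = 0: 185 - 6q_C - 2(q_W) = 0.
Willow's first-order condition: 178 - 6q_W - 2(q_C) = 0.
Best responses: q_C = (185 - 2q_W)/6, q_W = (178 - 2q_C)/6.
Solving the pair: q_C = 377/16, q_W = 349/16.

21.81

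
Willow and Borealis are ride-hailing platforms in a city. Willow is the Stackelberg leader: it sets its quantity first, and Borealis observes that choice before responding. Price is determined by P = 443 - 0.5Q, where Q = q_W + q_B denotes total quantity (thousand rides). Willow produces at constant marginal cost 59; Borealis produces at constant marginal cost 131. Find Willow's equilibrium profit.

51984

The follower Borealis best-responds to any q_W: π_B = (443 - 0.5Q)q_B - 131q_B.
Setting the follower's marginal profit to zero, 312 - (1/2)q_W - q_B = 0, i.e. q_B = (312 - (1/2)q_W).
The leader anticipates this reaction. Substituting into P = 443 - 0.5Q gives P = 287 - (1/4)q_W, so π_W = (287 - (1/4)q_W)q_W - 59q_W.
Leader FOC: 228 - (1/2)q_W = 0, so q_W = 456.
Then q_B = (312 - (1/2)·456) = 84.
Price P = 443 - (1/2)·540 = 173.
Willow's profit: (173 - 59)·456 = 51984.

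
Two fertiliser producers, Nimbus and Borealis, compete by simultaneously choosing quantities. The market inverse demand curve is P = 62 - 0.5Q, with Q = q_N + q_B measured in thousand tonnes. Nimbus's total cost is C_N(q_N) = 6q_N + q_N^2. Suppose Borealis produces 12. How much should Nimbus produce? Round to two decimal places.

With the rival's output fixed at 12, Nimbus's profit is π_N = (62 - (1/2)·12 - (1/2)q_N)q_N - (6q_N + q_N²) = (56 - (1/2)q_N)q_N - (6q_N + q_N²).
∂π_N/∂q_N = 50 - 3q_N = 0, so q_N = 50/3.

16.67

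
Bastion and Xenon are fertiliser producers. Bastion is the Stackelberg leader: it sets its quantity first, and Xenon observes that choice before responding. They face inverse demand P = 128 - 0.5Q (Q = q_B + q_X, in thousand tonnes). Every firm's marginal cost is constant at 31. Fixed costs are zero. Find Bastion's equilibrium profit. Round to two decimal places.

The follower Xenon best-responds to any q_B: π_X = (128 - 0.5Q)q_X - 31q_X.
Follower FOC: 97 - (1/2)q_B - q_X = 0, so q_X(q_B) = (97 - (1/2)q_B).
Bastion substitutes q_X(q_B) into its own profit: π_B = q_B(128 - (1/2)q_B - (97 - (1/2)q_B)/2) - 31q_B = (159/2 - (1/4)q_B)q_B - 31q_B.
Leader FOC: 97/2 - (1/2)q_B = 0, so q_B = 97.
Then q_X = (97 - (1/2)·97) = 97/2.
Price P = 128 - (1/2)·(291/2) = 221/4.
Bastion's profit: (221/4 - 31)·97 = 2352.2500.

2352.25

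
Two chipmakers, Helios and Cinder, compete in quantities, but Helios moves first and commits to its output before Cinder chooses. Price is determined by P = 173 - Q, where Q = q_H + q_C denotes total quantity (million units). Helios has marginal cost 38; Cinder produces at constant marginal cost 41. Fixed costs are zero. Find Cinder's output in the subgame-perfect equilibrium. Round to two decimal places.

Solve by backward induction. Given q_H, the follower Cinder maximises π_C = (173 - q_H - q_C)q_C - 41q_C.
Setting the follower's marginal profit to zero, 132 - q_H - 2q_C = 0, i.e. q_C = (132 - q_H)/2.
Helios substitutes q_C(q_H) into its own profit: π_H = q_H(173 - q_H - (132 - q_H)/2) - 38q_H = (107 - (1/2)q_H)q_H - 38q_H.
The leader's first-order condition 69 - q_H = 0 yields q_H = 69.
Then q_C = (132 - 69)/2 = 63/2.

31.50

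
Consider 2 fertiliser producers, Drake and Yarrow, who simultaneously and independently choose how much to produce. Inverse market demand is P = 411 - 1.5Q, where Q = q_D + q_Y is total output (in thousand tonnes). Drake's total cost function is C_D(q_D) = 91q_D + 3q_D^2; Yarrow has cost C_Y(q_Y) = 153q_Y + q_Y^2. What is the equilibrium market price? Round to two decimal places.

Drake's profit: π_D = (411 - 1.5Q)q_D - (91q_D + 3q_D²). Setting ∂π_D/∂q_D = 0: 320 - 9q_D - (3/2)(q_Y) = 0.
Yarrow's profit: π_Y = (411 - 1.5Q)q_Y - (153q_Y + q_Y²). Setting ∂π_Y/∂q_Y = 0: 258 - 5q_Y - (3/2)(q_D) = 0.
So q_D = (320 - (3/2)q_Y)/9 and q_Y = (258 - (3/2)q_D)/5.
Solving the pair: q_D = 28.3743, q_Y = 43.0877.
Total output Q = 71.4620, so price P = 411 - (3/2)·71.4620 = 303.8070.

303.81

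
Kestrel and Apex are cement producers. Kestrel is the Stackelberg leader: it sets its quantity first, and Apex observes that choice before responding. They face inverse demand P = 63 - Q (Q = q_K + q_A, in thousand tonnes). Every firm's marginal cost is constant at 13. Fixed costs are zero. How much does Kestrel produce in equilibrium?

25

The follower Apex best-responds to any q_K: π_A = (63 - Q)q_A - 13q_A.
∂π_A/∂q_A = 50 - q_K - 2q_A = 0 gives the reaction function q_A = (50 - q_K)/2.
Kestrel substitutes q_A(q_K) into its own profit: π_K = q_K(63 - q_K - (50 - q_K)/2) - 13q_K = (38 - (1/2)q_K)q_K - 13q_K.
Leader FOC: 25 - q_K = 0, so q_K = 25.
Then q_A = (50 - 25)/2 = 25/2.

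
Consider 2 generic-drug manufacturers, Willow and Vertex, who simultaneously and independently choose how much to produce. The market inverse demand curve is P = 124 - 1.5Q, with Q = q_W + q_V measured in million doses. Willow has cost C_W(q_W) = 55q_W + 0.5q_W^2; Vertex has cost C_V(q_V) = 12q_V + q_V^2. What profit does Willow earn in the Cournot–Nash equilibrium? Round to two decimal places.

198.87

Willow's profit: π_W = (124 - 1.5Q)q_W - (55q_W + (1/2)q_W²). Setting ∂π_W/∂q_W = 0: 69 - 4q_W - (3/2)(q_V) = 0.
Vertex's first-order condition: 112 - 5q_V - (3/2)(q_W) = 0.
Rearranging gives the reaction functions q_W = (69 - (3/2)q_V)/4 and q_V = (112 - (3/2)q_W)/5.
Substituting one into the other gives q_W = 708/71 and q_V = 1378/71.
Price P = 124 - (3/2)·29.3803 = 79.9296.
Willow's profit: 79.9296·(708/71) - 55·(708/71) - (1/2)(708/71)² = 198.8748.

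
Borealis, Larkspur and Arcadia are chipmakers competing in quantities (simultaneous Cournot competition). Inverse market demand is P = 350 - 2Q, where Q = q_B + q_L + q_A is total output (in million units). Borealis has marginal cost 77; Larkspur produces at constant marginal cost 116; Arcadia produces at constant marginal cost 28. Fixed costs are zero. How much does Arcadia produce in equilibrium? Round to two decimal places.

57.38

Borealis's profit: π_B = (350 - 2Q)q_B - (77q_B). Setting ∂π_B/∂q_B = 0: 273 - 4q_B - 2(q_L + q_A) = 0.
Larkspur's profit: π_L = (350 - 2Q)q_L - (116q_L). Setting ∂π_L/∂q_L = 0: 234 - 4q_L - 2(q_B + q_A) = 0.
Arcadia's first-order condition: 322 - 4q_A - 2(q_B + q_L) = 0.
Adding the 3 first-order conditions: 829 − 8Q = 0, so Q = 829/8.
Back-substituting: q_B = (273 − 829/4)/2 = 263/8, q_L = (234 − 829/4)/2 = 107/8, q_A = (322 − 829/4)/2 = 459/8.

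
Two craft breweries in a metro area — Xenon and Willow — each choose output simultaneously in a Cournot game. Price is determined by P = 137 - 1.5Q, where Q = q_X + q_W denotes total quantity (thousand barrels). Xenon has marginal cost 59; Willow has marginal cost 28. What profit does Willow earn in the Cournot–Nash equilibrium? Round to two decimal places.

Xenon's profit: π_X = (137 - 1.5Q)q_X - (59q_X). Setting ∂π_X/∂q_X = 0: 78 - 3q_X - (3/2)(q_W) = 0.
Willow's profit: π_W = (137 - 1.5Q)q_W - (28q_W). Setting ∂π_W/∂q_W = 0: 109 - 3q_W - (3/2)(q_X) = 0.
So q_X = (78 - (3/2)q_W)/3 and q_W = (109 - (3/2)q_X)/3.
Substituting one into the other gives q_X = 94/9 and q_W = 280/9.
Price P = 137 - (3/2)·(374/9) = 224/3.
Willow's profit: (224/3 - 28)·(280/9) = 1451.8519.

1451.85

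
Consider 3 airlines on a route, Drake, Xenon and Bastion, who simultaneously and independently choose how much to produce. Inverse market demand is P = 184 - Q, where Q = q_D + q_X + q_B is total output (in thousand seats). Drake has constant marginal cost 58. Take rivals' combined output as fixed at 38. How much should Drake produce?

44

With rivals' combined output fixed at 38, Drake's profit is π_D = (184 - 38 - q_D)q_D - (58q_D) = (146 - q_D)q_D - (58q_D).
∂π_D/∂q_D = 88 - 2q_D = 0, so q_D = 44.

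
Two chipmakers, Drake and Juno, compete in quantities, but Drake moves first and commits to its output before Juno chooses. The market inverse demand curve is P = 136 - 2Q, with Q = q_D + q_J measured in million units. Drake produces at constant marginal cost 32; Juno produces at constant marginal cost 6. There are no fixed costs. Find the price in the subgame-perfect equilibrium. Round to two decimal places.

The follower Juno best-responds to any q_D: π_J = (136 - 2Q)q_J - 6q_J.
Follower FOC: 130 - 2q_D - 4q_J = 0, so q_J(q_D) = (130 - 2q_D)/4.
The leader anticipates this reaction. Substituting into P = 136 - 2Q gives P = 71 - q_D, so π_D = (71 - q_D)q_D - 32q_D.
Maximising: ∂π_D/∂q_D = 39 - 2q_D = 0, giving q_D = 39/2.
Then q_J = (130 - 2·(39/2))/4 = 91/4.
Total output Q = 169/4, so price P = 136 - 2·(169/4) = 103/2.

51.50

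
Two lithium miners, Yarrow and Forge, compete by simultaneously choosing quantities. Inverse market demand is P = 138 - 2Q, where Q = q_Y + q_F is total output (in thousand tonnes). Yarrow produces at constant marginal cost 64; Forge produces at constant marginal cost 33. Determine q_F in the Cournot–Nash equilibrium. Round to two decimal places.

22.67

Yarrow's profit: π_Y = (138 - 2Q)q_Y - (64q_Y). Setting ∂π_Y/∂q_Y = 0: 74 - 4q_Y - 2(q_F) = 0.
Forge's first-order condition: 105 - 4q_F - 2(q_Y) = 0.
Best responses: q_Y = (74 - 2q_F)/4, q_F = (105 - 2q_Y)/4.
Solving the pair: q_Y = 43/6, q_F = 68/3.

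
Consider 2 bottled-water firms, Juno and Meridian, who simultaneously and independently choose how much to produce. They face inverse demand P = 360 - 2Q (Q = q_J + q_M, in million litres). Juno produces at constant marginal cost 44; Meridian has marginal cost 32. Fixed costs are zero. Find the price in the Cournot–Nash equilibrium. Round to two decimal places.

Juno's profit: π_J = (360 - 2Q)q_J - (44q_J). Setting ∂π_J/∂q_J = 0: 316 - 4q_J - 2(q_M) = 0.
Meridian's first-order condition: 328 - 4q_M - 2(q_J) = 0.
So q_J = (316 - 2q_M)/4 and q_M = (328 - 2q_J)/4.
Substituting one into the other gives q_J = 152/3 and q_M = 170/3.
Total output Q = 322/3, so price P = 360 - 2·(322/3) = 436/3.

145.33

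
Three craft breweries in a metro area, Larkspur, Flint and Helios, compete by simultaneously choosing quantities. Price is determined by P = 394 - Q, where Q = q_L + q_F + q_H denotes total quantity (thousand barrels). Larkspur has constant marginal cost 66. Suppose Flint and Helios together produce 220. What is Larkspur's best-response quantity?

With rivals' combined output fixed at 220, Larkspur's profit is π_L = (394 - 220 - q_L)q_L - (66q_L) = (174 - q_L)q_L - (66q_L).
∂π_L/∂q_L = 108 - 2q_L = 0, so q_L = 54.

54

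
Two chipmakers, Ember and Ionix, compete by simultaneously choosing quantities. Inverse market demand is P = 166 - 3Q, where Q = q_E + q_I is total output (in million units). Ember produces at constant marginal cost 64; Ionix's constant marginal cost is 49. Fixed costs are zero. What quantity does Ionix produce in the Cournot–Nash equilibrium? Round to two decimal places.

14.67

Ember's profit: π_E = (166 - 3Q)q_E - (64q_E). Setting ∂π_E/∂q_E = 0: 102 - 6q_E - 3(q_I) = 0.
Ionix's profit: π_I = (166 - 3Q)q_I - (49q_I). Setting ∂π_I/∂q_I = 0: 117 - 6q_I - 3(q_E) = 0.
Rearranging gives the reaction functions q_E = (102 - 3q_I)/6 and q_I = (117 - 3q_E)/6.
Substituting one into the other gives q_E = 29/3 and q_I = 44/3.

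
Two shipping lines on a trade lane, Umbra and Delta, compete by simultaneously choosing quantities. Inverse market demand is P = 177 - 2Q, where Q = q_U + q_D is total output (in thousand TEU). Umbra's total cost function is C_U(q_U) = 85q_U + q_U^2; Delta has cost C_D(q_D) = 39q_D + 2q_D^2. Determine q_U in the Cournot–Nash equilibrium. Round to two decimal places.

10.45

Umbra's profit: π_U = (177 - 2Q)q_U - (85q_U + q_U²). Setting ∂π_U/∂q_U = 0: 92 - 6q_U - 2(q_D) = 0.
Delta's first-order condition: 138 - 8q_D - 2(q_U) = 0.
Best responses: q_U = (92 - 2q_D)/6, q_D = (138 - 2q_U)/8.
Substituting one into the other gives q_U = 115/11 and q_D = 161/11.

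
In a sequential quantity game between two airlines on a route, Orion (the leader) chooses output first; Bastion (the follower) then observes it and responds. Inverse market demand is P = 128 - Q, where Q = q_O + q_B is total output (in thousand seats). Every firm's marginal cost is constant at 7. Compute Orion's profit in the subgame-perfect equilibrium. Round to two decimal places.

The follower Bastion best-responds to any q_O: π_B = (128 - Q)q_B - 7q_B.
∂π_B/∂q_B = 121 - q_O - 2q_B = 0 gives the reaction function q_B = (121 - q_O)/2.
The leader anticipates this reaction. Substituting into P = 128 - Q gives P = 135/2 - (1/2)q_O, so π_O = (135/2 - (1/2)q_O)q_O - 7q_O.
The leader's first-order condition 121/2 - q_O = 0 yields q_O = 121/2.
Then q_B = (121 - 121/2)/2 = 121/4.
Price P = 128 - 363/4 = 149/4.
Orion's profit: (149/4 - 7)·(121/2) = 1830.1250.

1830.13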